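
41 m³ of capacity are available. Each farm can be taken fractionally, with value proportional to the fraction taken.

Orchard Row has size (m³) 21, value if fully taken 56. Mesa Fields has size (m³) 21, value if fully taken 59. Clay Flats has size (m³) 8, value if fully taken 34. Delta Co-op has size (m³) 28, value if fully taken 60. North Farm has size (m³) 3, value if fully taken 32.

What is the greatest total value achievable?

149

Rank by value-to-size ratio: North Farm 32/3≈10.7, Clay Flats 34/8≈4.25, Mesa Fields 59/21≈2.81, Orchard Row 56/21≈2.67, Delta Co-op 60/28≈2.14.
All 3 m³ of North Farm fit (value 32) → 38 remain.
All 8 m³ of Clay Flats fit (value 34) → 30 remain.
Mesa Fields: take in full, 21 m³ for value 59 → 9 left.
9 m³ left: a 9/21 share of Orchard Row gives 56×9/21 = 24.
Total value = 149.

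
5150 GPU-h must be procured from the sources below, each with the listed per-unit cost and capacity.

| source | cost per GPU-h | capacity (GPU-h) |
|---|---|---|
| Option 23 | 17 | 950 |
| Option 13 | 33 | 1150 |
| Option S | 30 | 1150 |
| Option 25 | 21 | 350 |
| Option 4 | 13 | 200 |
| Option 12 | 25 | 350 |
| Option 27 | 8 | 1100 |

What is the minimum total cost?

Cheapest first:
Option 27 at 8: take all 1100 GPU-h ; 4050 still needed.
Option 4 (13): use full 200 ; 3850 GPU-h to go.
Option 23 (17): use full 950 ; 2900 GPU-h to go.
Option 25 (21): use full 350 ; 2550 GPU-h to go.
Take 350 from Option 12 at 25 ; need 2200 more.
Option S (30): use full 1150 ; 1050 GPU-h to go.
Take 1050 from Option 13 at 33 to finish.
Cost = 1100×8 + 200×13 + 950×17 + 350×21 + 350×25 + 1150×30 + 1050×33 = 112800.

112800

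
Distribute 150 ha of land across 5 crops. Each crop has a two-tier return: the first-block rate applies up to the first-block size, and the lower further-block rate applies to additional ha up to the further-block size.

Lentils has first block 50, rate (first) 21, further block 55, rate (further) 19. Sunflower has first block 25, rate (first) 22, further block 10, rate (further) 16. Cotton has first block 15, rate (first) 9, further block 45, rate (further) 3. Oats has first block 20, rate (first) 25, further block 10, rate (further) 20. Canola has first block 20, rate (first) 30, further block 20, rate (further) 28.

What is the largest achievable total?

Rank every tier by rate: Canola/T1 30 > Canola/T2 28 > Oats/T1 25 > Sunflower/T1 22 > Lentils/T1 21 > Oats/T2 20 > Lentils/T2 19 > Sunflower/T2 16 > Cotton/T1 9 > Cotton/T2 3.
Fill Canola T1 block (20 at 30) — 130 left.
Fill Canola T2 block (20 at 28) — 110 left.
Fill Oats T1 block (20 at 25) — 90 left.
Sunflower T1 at 22: fill all 25 — 65 left.
Fill Lentils T1 block (50 at 21) — 15 left.
Fill Oats T2 block (10 at 20) — 5 left.
Lentils/T2: +5 of 55 at 19; pool empty.
Total = 30×20 + 28×20 + 25×20 + 22×25 + 21×50 + 20×10 + 19×5 = 3555.

3555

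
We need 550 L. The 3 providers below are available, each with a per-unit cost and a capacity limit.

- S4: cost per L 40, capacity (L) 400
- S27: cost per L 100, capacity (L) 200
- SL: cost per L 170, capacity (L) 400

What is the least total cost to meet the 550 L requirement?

Fill from the cheapest provider first.
Take 400 from S4 at 40 ; need 150 more.
S27 at 100: take 150 of its 200 ; requirement met.
SL: unused.
Cost = 400×40 + 150×100 = 31000.

31000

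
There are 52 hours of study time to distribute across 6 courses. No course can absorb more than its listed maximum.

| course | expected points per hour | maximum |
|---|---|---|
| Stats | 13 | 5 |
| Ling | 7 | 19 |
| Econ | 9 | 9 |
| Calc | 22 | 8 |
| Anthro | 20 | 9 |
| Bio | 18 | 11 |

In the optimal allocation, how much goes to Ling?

Order the courses by expected points per hour: Calc 22 > Anthro 20 > Bio 18 > Stats 13 > Econ 9 > Ling 7.
Calc takes 8 to reach its cap of 8 — 44 left.
Give Anthro 9 to hit its cap of 9 — 35 left.
Bio takes 11 to reach its cap of 11 — 24 left.
Stats takes 5 to reach its cap of 5 — 19 left.
Give Econ 9 to hit its cap of 9 — 10 left.
Ling has room for 19 but only 10 remain, so it gets 10.

10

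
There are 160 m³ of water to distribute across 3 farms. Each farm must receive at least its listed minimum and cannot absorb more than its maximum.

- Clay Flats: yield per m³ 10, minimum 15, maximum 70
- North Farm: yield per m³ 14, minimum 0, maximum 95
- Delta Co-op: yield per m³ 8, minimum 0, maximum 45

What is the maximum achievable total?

Meeting every minimum uses 15+0+0 = 15 m³, leaving 145.
Highest yield per m³ first: North Farm 14 > Clay Flats 10 > Delta Co-op 8.
Give North Farm 95 more to hit its cap of 95 — 50 left.
Only 50 left; Clay Flats takes them to reach 65.
Total = 10×65 + 14×95 = 1980.

1980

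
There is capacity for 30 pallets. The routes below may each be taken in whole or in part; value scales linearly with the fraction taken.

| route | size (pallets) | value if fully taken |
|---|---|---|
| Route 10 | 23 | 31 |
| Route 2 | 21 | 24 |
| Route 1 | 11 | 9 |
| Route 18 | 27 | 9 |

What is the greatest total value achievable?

39

Sort by value density: Route 10 31/23≈1.35, Route 2 24/21≈1.14, Route 1 9/11≈0.818, Route 18 9/27≈0.333.
Route 10: take in full, 23 pallets for value 31 → 7 left.
Only 7 pallets remain; take 7/21 of Route 2 for value 24×7/21 = 8.
Total value = 39.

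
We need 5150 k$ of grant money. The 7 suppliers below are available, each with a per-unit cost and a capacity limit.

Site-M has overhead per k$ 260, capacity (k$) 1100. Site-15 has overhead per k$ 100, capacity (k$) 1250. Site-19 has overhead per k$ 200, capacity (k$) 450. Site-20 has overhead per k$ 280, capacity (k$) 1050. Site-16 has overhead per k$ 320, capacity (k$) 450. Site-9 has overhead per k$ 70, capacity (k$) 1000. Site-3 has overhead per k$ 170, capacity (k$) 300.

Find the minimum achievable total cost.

Fill from the cheapest supplier first.
Site-9 at 70: take all 1000 k$ — 4150 still needed.
Site-15 (100): use full 1250 — 2900 k$ to go.
Site-3 (170): use full 300 — 2600 k$ to go.
Site-19 at 200: take all 450 k$ — 2150 still needed.
Site-M at 260: take all 1100 k$ — 1050 still needed.
Site-20 (280): use full 1050 — 0 k$ to go.
Site-16: unused.
Cost = 1000×70 + 1250×100 + 300×170 + 450×200 + 1100×260 + 1050×280 = 916000.

916000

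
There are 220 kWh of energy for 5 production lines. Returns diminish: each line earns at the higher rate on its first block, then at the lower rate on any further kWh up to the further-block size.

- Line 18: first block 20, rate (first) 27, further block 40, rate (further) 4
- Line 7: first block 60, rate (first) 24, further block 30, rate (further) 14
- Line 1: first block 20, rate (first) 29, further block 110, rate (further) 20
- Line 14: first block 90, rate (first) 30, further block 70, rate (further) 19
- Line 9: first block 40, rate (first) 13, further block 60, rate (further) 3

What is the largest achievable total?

5860

Rank every tier by rate: Line 14/T1 30 > Line 1/T1 29 > Line 18/T1 27 > Line 7/T1 24 > Line 1/T2 20 > Line 14/T2 19 > Line 7/T2 14 > Line 9/T1 13 > Line 18/T2 4 > Line 9/T2 3.
Fill Line 14 T1 block (90 at 30) — 130 left.
Line 1/T1 (29): +20 — 110 left.
Line 18 T1 at 27: fill all 20 — 90 left.
Fill Line 7 T1 block (60 at 24) — 30 left.
30 remain; put them into Line 1 T2 at 20.
Total = 30×90 + 29×20 + 27×20 + 24×60 + 20×30 = 5860.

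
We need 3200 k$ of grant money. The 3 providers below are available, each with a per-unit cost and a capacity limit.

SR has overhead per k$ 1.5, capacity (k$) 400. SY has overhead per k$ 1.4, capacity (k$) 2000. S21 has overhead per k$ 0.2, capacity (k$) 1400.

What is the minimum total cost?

Use providers in increasing cost order.
S21 (0.2): use full 1400 → 1800 k$ to go.
SY at 1.4: take 1800 of its 2000 → requirement met.
SR: unused.
Cost = 1400×0.2 + 1800×1.4 = 2800.

2800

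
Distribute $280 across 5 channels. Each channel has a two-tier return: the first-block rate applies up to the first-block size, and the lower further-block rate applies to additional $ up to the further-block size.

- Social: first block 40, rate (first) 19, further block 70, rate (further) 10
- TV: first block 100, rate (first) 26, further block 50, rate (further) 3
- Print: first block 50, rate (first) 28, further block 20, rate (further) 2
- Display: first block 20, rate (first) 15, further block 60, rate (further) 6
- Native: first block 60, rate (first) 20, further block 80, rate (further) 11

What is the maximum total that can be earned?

Order all 10 blocks by rate: Print/tier1 28 > TV/tier1 26 > Native/tier1 20 > Social/tier1 19 > Display/tier1 15 > Native/tier2 11 > Social/tier2 10 > Display/tier2 6 > TV/tier2 3 > Print/tier2 2.
Print/tier1 (28): +50 → 230 left.
TV tier1 at 26: fill all 100 → 130 left.
Native tier1 at 20: fill all 60 → 70 left.
Social tier1 at 19: fill all 40 → 30 left.
Fill Display tier1 block (20 at 15) → 10 left.
Native tier2 at 11: only 10 left, fill 10.
Total = 28×50 + 26×100 + 20×60 + 19×40 + 15×20 + 11×10 = 6370.

6370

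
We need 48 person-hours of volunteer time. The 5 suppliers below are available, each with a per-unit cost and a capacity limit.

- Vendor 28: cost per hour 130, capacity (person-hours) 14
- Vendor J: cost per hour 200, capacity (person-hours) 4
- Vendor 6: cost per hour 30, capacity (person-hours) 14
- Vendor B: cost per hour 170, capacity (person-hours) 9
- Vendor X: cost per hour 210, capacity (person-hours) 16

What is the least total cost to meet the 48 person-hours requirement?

6040

Fill from the cheapest supplier first.
Vendor 6 (30): use full 14 → 34 person-hours to go.
Take 14 from Vendor 28 at 130 → need 20 more.
Take 9 from Vendor B at 170 → need 11 more.
Vendor J at 200: take all 4 person-hours → 7 still needed.
Vendor X (210): take the remaining 7 → done.
Cost = 14×30 + 14×130 + 9×170 + 4×200 + 7×210 = 6040.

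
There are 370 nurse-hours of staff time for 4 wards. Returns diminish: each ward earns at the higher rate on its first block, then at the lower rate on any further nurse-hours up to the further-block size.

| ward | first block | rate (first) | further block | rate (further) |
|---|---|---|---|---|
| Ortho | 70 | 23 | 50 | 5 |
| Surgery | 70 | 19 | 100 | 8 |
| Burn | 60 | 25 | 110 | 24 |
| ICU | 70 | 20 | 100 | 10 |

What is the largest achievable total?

Order all 8 blocks by rate: Burn/T1 25 > Burn/T2 24 > Ortho/T1 23 > ICU/T1 20 > Surgery/T1 19 > ICU/T2 10 > Surgery/T2 8 > Ortho/T2 5.
Fill Burn T1 block (60 at 25) — 310 left.
Burn T2 at 24: fill all 110 — 200 left.
Ortho/T1 (23): +70 — 130 left.
ICU/T1 (20): +70 — 60 left.
Surgery/T1: +60 of 70 at 19; pool empty.
Total = 25×60 + 24×110 + 23×70 + 20×70 + 19×60 = 8290.

8290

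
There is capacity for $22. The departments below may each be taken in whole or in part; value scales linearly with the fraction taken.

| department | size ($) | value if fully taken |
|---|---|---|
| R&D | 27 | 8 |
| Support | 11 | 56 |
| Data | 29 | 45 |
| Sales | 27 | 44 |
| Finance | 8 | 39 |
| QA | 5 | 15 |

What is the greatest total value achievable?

104

Sort by value density: Support 56/11≈5.09, Finance 39/8≈4.88, QA 15/5≈3, Sales 44/27≈1.63, Data 45/29≈1.55, R&D 8/27≈0.296.
All 11 $ of Support fit (value 56) ; 11 remain.
Finance: take in full, 8 $ for value 39 ; 3 left.
Fill the last 3 $ with part of QA: 3/5 of it earns 9.
Total value = 104.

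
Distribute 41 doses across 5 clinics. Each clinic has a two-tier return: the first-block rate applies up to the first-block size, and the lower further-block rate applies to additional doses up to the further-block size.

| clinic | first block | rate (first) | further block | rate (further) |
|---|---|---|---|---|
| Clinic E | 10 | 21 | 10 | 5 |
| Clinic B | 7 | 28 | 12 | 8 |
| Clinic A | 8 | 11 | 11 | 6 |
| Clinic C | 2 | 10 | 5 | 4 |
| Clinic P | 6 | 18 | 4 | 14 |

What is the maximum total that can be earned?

710

Rank every tier by rate: Clinic B/T1 28 > Clinic E/T1 21 > Clinic P/T1 18 > Clinic P/T2 14 > Clinic A/T1 11 > Clinic C/T1 10 > Clinic B/T2 8 > Clinic A/T2 6 > Clinic E/T2 5 > Clinic C/T2 4.
Clinic B/T1 (28): +7 ; 34 left.
Fill Clinic E T1 block (10 at 21) ; 24 left.
Clinic P T1 at 18: fill all 6 ; 18 left.
Clinic P/T2 (14): +4 ; 14 left.
Fill Clinic A T1 block (8 at 11) ; 6 left.
Fill Clinic C T1 block (2 at 10) ; 4 left.
Clinic B/T2: +4 of 12 at 8; pool empty.
Total = 28×7 + 21×10 + 18×6 + 14×4 + 11×8 + 10×2 + 8×4 = 710.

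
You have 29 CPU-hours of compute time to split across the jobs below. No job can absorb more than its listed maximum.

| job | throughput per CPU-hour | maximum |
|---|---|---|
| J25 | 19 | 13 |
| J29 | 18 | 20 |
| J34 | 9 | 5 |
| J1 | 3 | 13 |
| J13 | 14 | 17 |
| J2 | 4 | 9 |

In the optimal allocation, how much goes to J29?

16

Rank by throughput per CPU-hour: J25 19 > J29 18 > J13 14 > J34 9 > J2 4 > J1 3.
J25: +13 to 13 (cap) → 16 left.
Only 16 left; J29 takes them to reach 16.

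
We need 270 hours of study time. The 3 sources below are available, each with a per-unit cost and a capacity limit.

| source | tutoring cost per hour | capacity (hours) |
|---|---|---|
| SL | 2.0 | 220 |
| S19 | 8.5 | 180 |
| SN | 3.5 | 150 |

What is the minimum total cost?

615

Use sources in increasing cost order.
SL at 2.0: take all 220 hours → 50 still needed.
SN (3.5): take the remaining 50 → done.
S19: unused.
Cost = 220×2.0 + 50×3.5 = 615.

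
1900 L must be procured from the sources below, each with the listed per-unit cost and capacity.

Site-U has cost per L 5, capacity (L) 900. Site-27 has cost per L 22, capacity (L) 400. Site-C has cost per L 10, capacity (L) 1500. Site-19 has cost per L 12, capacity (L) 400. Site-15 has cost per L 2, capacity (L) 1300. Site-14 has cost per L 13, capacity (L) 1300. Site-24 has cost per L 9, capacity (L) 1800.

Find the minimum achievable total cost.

5600

Cheapest first:
Site-15 at 2: take all 1300 L — 600 still needed.
Site-U at 5: take 600 of its 900 — requirement met.
Site-24, Site-C, Site-19, Site-14, Site-27: unused.
Cost = 1300×2 + 600×5 = 5600.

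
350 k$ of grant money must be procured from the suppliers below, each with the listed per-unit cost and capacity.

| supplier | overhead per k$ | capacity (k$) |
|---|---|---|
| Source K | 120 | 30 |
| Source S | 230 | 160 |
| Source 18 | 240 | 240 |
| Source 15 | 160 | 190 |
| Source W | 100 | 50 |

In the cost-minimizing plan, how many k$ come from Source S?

Cheapest first:
Source W (100): use full 50 — 300 k$ to go.
Source K at 120: take all 30 k$ — 270 still needed.
Source 15 (160): use full 190 — 80 k$ to go.
Source S at 230: take 80 of its 160 — requirement met.
Source 18: unused.

80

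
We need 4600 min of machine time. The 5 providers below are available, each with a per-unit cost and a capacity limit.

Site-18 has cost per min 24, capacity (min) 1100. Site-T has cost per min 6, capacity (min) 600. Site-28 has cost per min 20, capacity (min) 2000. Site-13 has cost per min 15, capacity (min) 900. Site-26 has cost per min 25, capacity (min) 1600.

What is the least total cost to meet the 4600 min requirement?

83500

Fill from the cheapest provider first.
Site-T at 6: take all 600 min ; 4000 still needed.
Site-13 (15): use full 900 ; 3100 min to go.
Site-28 (20): use full 2000 ; 1100 min to go.
Site-18 at 24: take all 1100 min ; 0 still needed.
Site-26: unused.
Cost = 600×6 + 900×15 + 2000×20 + 1100×24 = 83500.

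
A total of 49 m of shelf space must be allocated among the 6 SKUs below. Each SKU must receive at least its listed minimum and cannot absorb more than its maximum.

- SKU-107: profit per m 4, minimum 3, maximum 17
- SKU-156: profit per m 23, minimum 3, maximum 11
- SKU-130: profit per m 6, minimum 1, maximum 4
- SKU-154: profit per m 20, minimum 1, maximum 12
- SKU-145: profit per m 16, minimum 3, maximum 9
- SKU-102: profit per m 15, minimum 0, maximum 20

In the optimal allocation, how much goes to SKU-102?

Meeting every minimum uses 3+3+1+1+3+0 = 11 m, leaving 38.
Order the SKUs by profit per m: SKU-156 23 > SKU-154 20 > SKU-145 16 > SKU-102 15 > SKU-130 6 > SKU-107 4.
SKU-156: +8 to 11 (cap) ; 30 left.
Give SKU-154 11 more to hit its cap of 12 ; 19 left.
SKU-145: +6 to 9 (cap) ; 13 left.
Only 13 left; SKU-102 takes them to reach 13.

13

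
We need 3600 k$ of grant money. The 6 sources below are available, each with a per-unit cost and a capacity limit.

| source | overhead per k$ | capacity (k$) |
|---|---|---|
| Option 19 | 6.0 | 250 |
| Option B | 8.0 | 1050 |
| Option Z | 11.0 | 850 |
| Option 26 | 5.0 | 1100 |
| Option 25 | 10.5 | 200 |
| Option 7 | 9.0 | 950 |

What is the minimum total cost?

26600

Use sources in increasing cost order.
Option 26 (5.0): use full 1100 ; 2500 k$ to go.
Take 250 from Option 19 at 6.0 ; need 2250 more.
Take 1050 from Option B at 8.0 ; need 1200 more.
Option 7 (9.0): use full 950 ; 250 k$ to go.
Option 25 at 10.5: take all 200 k$ ; 50 still needed.
Option Z at 11.0: take 50 of its 850 ; requirement met.
Cost = 1100×5.0 + 250×6.0 + 1050×8.0 + 950×9.0 + 200×10.5 + 50×11.0 = 26600.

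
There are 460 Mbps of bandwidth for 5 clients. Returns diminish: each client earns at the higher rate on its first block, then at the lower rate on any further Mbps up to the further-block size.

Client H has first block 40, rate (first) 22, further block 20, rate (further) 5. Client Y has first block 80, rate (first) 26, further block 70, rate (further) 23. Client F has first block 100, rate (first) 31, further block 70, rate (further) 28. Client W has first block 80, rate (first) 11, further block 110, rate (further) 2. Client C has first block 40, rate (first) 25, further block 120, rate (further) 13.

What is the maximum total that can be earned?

Rank every tier by rate: Client F/T1 31 > Client F/T2 28 > Client Y/T1 26 > Client C/T1 25 > Client Y/T2 23 > Client H/T1 22 > Client C/T2 13 > Client W/T1 11 > Client H/T2 5 > Client W/T2 2.
Client F T1 at 31: fill all 100 — 360 left.
Client F T2 at 28: fill all 70 — 290 left.
Fill Client Y T1 block (80 at 26) — 210 left.
Client C T1 at 25: fill all 40 — 170 left.
Client Y T2 at 23: fill all 70 — 100 left.
Fill Client H T1 block (40 at 22) — 60 left.
Client C T2 at 13: only 60 left, fill 60.
Total = 31×100 + 28×70 + 26×80 + 25×40 + 23×70 + 22×40 + 13×60 = 11410.

11410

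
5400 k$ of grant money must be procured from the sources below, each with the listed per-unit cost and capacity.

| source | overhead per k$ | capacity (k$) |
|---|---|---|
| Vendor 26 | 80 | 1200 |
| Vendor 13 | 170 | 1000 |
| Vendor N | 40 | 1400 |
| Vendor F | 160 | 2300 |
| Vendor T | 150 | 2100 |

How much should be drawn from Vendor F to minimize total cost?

Cheapest first:
Take 1400 from Vendor N at 40 — need 4000 more.
Vendor 26 (80): use full 1200 — 2800 k$ to go.
Vendor T at 150: take all 2100 k$ — 700 still needed.
Vendor F (160): take the remaining 700 — done.
Vendor 13: unused.

700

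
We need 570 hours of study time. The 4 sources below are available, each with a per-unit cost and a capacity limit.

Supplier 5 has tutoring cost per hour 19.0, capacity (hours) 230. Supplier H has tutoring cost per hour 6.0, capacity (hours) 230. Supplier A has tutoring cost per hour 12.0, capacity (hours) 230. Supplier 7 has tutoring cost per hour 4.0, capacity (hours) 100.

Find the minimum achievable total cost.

Use sources in increasing cost order.
Supplier 7 at 4.0: take all 100 hours — 470 still needed.
Supplier H (6.0): use full 230 — 240 hours to go.
Take 230 from Supplier A at 12.0 — need 10 more.
Take 10 from Supplier 5 at 19.0 to finish.
Cost = 100×4.0 + 230×6.0 + 230×12.0 + 10×19.0 = 4730.

4730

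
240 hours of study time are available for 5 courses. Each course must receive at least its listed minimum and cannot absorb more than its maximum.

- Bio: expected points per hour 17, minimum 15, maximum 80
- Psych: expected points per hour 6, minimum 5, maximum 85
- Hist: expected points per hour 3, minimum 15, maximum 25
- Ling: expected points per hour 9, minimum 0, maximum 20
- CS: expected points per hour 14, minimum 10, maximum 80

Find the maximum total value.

2975

Meeting every minimum uses 15+5+15+0+10 = 45 hours, leaving 195.
Order the courses by expected points per hour: Bio 17 > CS 14 > Ling 9 > Psych 6 > Hist 3.
Give Bio 65 more to hit its cap of 80 → 130 left.
CS: +70 to 80 (cap) → 60 left.
Ling: +20 to 20 (cap) → 40 left.
Only 40 left; Psych takes them to reach 45.
Total = 17×80 + 6×45 + 3×15 + 9×20 + 14×80 = 2975.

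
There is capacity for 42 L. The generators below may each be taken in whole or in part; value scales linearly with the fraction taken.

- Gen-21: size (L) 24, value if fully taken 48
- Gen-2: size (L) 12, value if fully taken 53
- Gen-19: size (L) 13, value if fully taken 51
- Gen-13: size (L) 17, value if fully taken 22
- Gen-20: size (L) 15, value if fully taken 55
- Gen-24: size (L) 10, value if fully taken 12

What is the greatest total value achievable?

Best value per unit of size first: Gen-2 53/12≈4.42, Gen-19 51/13≈3.92, Gen-20 55/15≈3.67, Gen-21 48/24≈2, Gen-13 22/17≈1.29, Gen-24 12/10≈1.2.
All 12 L of Gen-2 fit (value 53) ; 30 remain.
Gen-19: take in full, 13 L for value 51 ; 17 left.
Gen-20: take in full, 15 L for value 55 ; 2 left.
Only 2 L remain; take 2/24 of Gen-21 for value 48×2/24 = 4.
Total value = 163.

163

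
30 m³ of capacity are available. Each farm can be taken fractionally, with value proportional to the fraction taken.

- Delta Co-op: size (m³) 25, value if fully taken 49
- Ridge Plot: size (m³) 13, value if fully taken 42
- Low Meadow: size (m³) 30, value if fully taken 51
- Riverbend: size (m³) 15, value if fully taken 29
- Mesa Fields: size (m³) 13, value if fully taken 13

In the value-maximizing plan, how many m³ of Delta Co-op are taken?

Best value per unit of size first: Ridge Plot 42/13≈3.23, Delta Co-op 49/25≈1.96, Riverbend 29/15≈1.93, Low Meadow 51/30≈1.7, Mesa Fields 13/13≈1.
Take all of Ridge Plot (13 m³, value 42) → 17 m³ left.
Fill the last 17 m³ with part of Delta Co-op: 17/25 of it earns 33.32.

17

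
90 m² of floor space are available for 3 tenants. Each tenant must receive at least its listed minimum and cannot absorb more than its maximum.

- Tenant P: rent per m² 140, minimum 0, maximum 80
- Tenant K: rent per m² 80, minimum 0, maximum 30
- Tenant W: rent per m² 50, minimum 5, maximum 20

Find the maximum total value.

Meeting every minimum uses 0+0+5 = 5 m², leaving 85.
Highest rent per m² first: Tenant P 140 > Tenant K 80 > Tenant W 50.
Tenant P takes 80 more to reach its cap of 80 — 5 left.
Only 5 left; Tenant K takes them to reach 5.
Total = 140×80 + 80×5 + 50×5 = 11850.

11850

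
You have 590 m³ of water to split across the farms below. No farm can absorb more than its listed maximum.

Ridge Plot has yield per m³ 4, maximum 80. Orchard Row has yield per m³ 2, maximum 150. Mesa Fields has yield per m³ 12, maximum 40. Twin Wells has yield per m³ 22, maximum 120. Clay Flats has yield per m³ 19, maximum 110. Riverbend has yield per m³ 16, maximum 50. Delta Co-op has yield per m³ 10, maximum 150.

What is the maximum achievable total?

7910

Rank by yield per m³: Twin Wells 22 > Clay Flats 19 > Riverbend 16 > Mesa Fields 12 > Delta Co-op 10 > Ridge Plot 4 > Orchard Row 2.
Give Twin Wells 120 to hit its cap of 120 — 470 left.
Clay Flats: +110 to 110 (cap) — 360 left.
Riverbend: +50 to 50 (cap) — 310 left.
Mesa Fields: +40 to 40 (cap) — 270 left.
Give Delta Co-op 150 to hit its cap of 150 — 120 left.
Give Ridge Plot 80 to hit its cap of 80 — 40 left.
Only 40 left; Orchard Row takes them to reach 40.
Total = 4×80 + 2×40 + 12×40 + 22×120 + 19×110 + 16×50 + 10×150 = 7910.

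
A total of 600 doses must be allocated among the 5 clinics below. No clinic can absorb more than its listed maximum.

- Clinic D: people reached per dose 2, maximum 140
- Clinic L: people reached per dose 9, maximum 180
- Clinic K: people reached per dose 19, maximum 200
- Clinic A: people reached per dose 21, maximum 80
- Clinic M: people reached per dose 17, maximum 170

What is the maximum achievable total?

9720

Highest people reached per dose first: Clinic A 21 > Clinic K 19 > Clinic M 17 > Clinic L 9 > Clinic D 2.
Clinic A: +80 to 80 (cap) ; 520 left.
Clinic K: +200 to 200 (cap) ; 320 left.
Clinic M: +170 to 170 (cap) ; 150 left.
Clinic L: +150 (room for 180) → 150. Pool exhausted.
Total = 9×150 + 19×200 + 21×80 + 17×170 = 9720.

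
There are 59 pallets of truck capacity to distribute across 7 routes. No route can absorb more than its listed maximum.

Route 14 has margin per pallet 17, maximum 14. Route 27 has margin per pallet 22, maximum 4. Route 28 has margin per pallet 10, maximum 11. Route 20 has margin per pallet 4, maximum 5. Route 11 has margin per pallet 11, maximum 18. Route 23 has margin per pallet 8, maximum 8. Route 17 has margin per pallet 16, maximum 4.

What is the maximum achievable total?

Rank by margin per pallet: Route 27 22 > Route 14 17 > Route 17 16 > Route 11 11 > Route 28 10 > Route 23 8 > Route 20 4.
Route 27 takes 4 to reach its cap of 4 — 55 left.
Give Route 14 14 to hit its cap of 14 — 41 left.
Give Route 17 4 to hit its cap of 4 — 37 left.
Route 11: +18 to 18 (cap) — 19 left.
Route 28: +11 to 11 (cap) — 8 left.
Route 23 takes 8 to reach its cap of 8 — 0 left.
Total = 17×14 + 22×4 + 10×11 + 11×18 + 8×8 + 16×4 = 762.

762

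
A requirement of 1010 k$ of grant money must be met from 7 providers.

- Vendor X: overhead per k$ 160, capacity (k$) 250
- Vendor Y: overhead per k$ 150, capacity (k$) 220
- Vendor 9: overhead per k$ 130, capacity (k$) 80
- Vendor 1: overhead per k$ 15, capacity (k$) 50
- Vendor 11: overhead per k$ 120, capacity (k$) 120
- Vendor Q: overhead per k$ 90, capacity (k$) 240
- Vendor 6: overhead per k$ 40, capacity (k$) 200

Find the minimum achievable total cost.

104150

Use providers in increasing cost order.
Take 50 from Vendor 1 at 15 ; need 960 more.
Take 200 from Vendor 6 at 40 ; need 760 more.
Take 240 from Vendor Q at 90 ; need 520 more.
Vendor 11 (120): use full 120 ; 400 k$ to go.
Vendor 9 (130): use full 80 ; 320 k$ to go.
Take 220 from Vendor Y at 150 ; need 100 more.
Vendor X (160): take the remaining 100 ; done.
Cost = 50×15 + 200×40 + 240×90 + 120×120 + 80×130 + 220×150 + 100×160 = 104150.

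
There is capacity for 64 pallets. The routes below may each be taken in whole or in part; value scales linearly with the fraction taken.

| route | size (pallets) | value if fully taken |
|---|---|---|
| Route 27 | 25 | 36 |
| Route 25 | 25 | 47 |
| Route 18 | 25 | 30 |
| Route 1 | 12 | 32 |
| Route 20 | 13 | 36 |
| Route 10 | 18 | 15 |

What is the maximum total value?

Rank by value-to-size ratio: Route 20 36/13≈2.77, Route 1 32/12≈2.67, Route 25 47/25≈1.88, Route 27 36/25≈1.44, Route 18 30/25≈1.2, Route 10 15/18≈0.833.
Take all of Route 20 (13 pallets, value 36) → 51 pallets left.
Take all of Route 1 (12 pallets, value 32) → 39 pallets left.
Take all of Route 25 (25 pallets, value 47) → 14 pallets left.
Fill the last 14 pallets with part of Route 27: 14/25 of it earns 20.16.
Total value = 135.16.

135.16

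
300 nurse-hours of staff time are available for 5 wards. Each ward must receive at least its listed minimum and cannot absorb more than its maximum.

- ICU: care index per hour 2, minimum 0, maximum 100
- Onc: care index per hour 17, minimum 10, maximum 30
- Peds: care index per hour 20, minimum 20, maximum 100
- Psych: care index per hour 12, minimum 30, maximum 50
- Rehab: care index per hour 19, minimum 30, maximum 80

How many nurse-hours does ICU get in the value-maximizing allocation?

Meeting every minimum uses 0+10+20+30+30 = 90 nurse-hours, leaving 210.
Order the wards by care index per hour: Peds 20 > Rehab 19 > Onc 17 > Psych 12 > ICU 2.
Peds takes 80 more to reach its cap of 100 — 130 left.
Rehab: +50 to 80 (cap) — 80 left.
Give Onc 20 more to hit its cap of 30 — 60 left.
Psych takes 20 more to reach its cap of 50 — 40 left.
ICU has room for 100 more but only 40 remain, so it gets 40.

40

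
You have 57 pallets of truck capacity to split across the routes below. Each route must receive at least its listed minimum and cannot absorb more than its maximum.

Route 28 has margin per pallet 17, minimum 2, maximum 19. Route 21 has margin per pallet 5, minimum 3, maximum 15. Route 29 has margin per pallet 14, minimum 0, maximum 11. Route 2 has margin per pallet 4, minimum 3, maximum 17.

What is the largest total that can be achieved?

Meeting every minimum uses 2+3+0+3 = 8 pallets, leaving 49.
Highest margin per pallet first: Route 28 17 > Route 29 14 > Route 21 5 > Route 2 4.
Give Route 28 17 more to hit its cap of 19 — 32 left.
Give Route 29 11 more to hit its cap of 11 — 21 left.
Route 21 takes 12 more to reach its cap of 15 — 9 left.
Route 2: +9 (room for 14) → 12. Pool exhausted.
Total = 17×19 + 5×15 + 14×11 + 4×12 = 600.

600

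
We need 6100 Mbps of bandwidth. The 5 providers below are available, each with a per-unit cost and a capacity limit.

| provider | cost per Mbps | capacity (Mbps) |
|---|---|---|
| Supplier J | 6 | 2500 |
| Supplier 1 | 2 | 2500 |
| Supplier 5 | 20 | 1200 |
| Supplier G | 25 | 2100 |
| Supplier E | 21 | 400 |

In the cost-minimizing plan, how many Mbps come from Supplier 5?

1100

Fill from the cheapest provider first.
Take 2500 from Supplier 1 at 2 → need 3600 more.
Supplier J at 6: take all 2500 Mbps → 1100 still needed.
Supplier 5 at 20: take 1100 of its 1200 → requirement met.
Supplier E, Supplier G: unused.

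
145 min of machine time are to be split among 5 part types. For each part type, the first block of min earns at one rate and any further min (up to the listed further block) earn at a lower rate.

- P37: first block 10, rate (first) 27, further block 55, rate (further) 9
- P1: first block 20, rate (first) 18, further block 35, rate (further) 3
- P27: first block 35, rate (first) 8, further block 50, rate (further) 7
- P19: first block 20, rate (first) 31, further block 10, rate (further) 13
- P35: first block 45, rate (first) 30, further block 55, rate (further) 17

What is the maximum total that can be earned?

Order all 10 blocks by rate: P19/first 31 > P35/first 30 > P37/first 27 > P1/first 18 > P35/second 17 > P19/second 13 > P37/second 9 > P27/first 8 > P27/second 7 > P1/second 3.
P19 first at 31: fill all 20 ; 125 left.
P35/first (30): +45 ; 80 left.
P37 first at 27: fill all 10 ; 70 left.
Fill P1 first block (20 at 18) ; 50 left.
P35/second: +50 of 55 at 17; pool empty.
Total = 31×20 + 30×45 + 27×10 + 18×20 + 17×50 = 3450.

3450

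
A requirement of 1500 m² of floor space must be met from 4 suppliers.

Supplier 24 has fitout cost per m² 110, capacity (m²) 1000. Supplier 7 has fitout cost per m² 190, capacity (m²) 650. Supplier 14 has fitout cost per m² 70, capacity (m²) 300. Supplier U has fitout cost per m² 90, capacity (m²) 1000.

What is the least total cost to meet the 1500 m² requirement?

Fill from the cheapest supplier first.
Take 300 from Supplier 14 at 70 ; need 1200 more.
Supplier U (90): use full 1000 ; 200 m² to go.
Supplier 24 (110): take the remaining 200 ; done.
Supplier 7: unused.
Cost = 300×70 + 1000×90 + 200×110 = 133000.

133000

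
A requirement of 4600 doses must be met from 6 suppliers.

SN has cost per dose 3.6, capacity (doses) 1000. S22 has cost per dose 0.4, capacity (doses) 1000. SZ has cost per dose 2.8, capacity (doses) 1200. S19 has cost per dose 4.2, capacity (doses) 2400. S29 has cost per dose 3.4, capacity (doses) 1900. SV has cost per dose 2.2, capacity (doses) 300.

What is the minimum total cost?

Cheapest first:
Take 1000 from S22 at 0.4 — need 3600 more.
Take 300 from SV at 2.2 — need 3300 more.
SZ (2.8): use full 1200 — 2100 doses to go.
Take 1900 from S29 at 3.4 — need 200 more.
Take 200 from SN at 3.6 to finish.
S19: unused.
Cost = 1000×0.4 + 300×2.2 + 1200×2.8 + 1900×3.4 + 200×3.6 = 11600.

11600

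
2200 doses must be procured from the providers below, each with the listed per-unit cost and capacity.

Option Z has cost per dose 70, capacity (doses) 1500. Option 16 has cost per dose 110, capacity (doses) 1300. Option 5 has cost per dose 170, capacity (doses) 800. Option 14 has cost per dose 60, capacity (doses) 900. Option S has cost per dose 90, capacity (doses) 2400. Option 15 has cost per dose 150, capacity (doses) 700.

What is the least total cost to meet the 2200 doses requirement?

Cheapest first:
Take 900 from Option 14 at 60 → need 1300 more.
Take 1300 from Option Z at 70 to finish.
Option S, Option 16, Option 15, Option 5: unused.
Cost = 900×60 + 1300×70 = 145000.

145000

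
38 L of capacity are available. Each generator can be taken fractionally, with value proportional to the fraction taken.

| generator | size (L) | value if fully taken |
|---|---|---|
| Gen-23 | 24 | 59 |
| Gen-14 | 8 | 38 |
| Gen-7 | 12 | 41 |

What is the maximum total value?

123.25

Sort by value density: Gen-14 38/8≈4.75, Gen-7 41/12≈3.42, Gen-23 59/24≈2.46.
All 8 L of Gen-14 fit (value 38) — 30 remain.
All 12 L of Gen-7 fit (value 41) — 18 remain.
18 L left: a 18/24 share of Gen-23 gives 59×18/24 = 44.25.
Total value = 123.25.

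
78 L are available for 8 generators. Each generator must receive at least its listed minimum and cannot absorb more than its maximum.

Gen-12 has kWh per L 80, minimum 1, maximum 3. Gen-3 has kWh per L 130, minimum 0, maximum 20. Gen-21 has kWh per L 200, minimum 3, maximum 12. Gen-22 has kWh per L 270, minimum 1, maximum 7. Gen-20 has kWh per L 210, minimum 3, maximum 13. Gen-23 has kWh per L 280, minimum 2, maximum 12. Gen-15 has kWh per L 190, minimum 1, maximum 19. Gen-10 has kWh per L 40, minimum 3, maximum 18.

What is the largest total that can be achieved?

15620

Meeting every minimum uses 1+0+3+1+3+2+1+3 = 14 L, leaving 64.
Rank by kWh per L: Gen-23 280 > Gen-22 270 > Gen-20 210 > Gen-21 200 > Gen-15 190 > Gen-3 130 > Gen-12 80 > Gen-10 40.
Give Gen-23 10 more to hit its cap of 12 ; 54 left.
Give Gen-22 6 more to hit its cap of 7 ; 48 left.
Gen-20: +10 to 13 (cap) ; 38 left.
Gen-21: +9 to 12 (cap) ; 29 left.
Gen-15 takes 18 more to reach its cap of 19 ; 11 left.
Gen-3: +11 (room for 20) → 11. Pool exhausted.
Total = 80×1 + 130×11 + 200×12 + 270×7 + 210×13 + 280×12 + 190×19 + 40×3 = 15620.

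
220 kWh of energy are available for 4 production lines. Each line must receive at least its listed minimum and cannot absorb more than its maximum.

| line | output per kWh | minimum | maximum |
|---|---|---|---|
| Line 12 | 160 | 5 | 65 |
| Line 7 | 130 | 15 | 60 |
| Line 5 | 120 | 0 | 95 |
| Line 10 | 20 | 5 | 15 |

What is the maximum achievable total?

Meeting every minimum uses 5+15+0+5 = 25 kWh, leaving 195.
Order the production lines by output per kWh: Line 12 160 > Line 7 130 > Line 5 120 > Line 10 20.
Give Line 12 60 more to hit its cap of 65 — 135 left.
Give Line 7 45 more to hit its cap of 60 — 90 left.
Line 5 has room for 95 more but only 90 remain, so it gets 90.
Total = 160×65 + 130×60 + 120×90 + 20×5 = 29100.

29100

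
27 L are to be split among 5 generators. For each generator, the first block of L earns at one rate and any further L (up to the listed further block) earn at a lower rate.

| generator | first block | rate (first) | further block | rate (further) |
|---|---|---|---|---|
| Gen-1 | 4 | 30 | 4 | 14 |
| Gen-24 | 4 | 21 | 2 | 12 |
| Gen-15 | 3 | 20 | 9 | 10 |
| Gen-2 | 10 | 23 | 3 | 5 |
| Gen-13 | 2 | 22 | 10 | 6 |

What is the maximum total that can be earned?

594

Order all 10 blocks by rate: Gen-1/T1 30 > Gen-2/T1 23 > Gen-13/T1 22 > Gen-24/T1 21 > Gen-15/T1 20 > Gen-1/T2 14 > Gen-24/T2 12 > Gen-15/T2 10 > Gen-13/T2 6 > Gen-2/T2 5.
Gen-1/T1 (30): +4 ; 23 left.
Gen-2/T1 (23): +10 ; 13 left.
Gen-13/T1 (22): +2 ; 11 left.
Fill Gen-24 T1 block (4 at 21) ; 7 left.
Gen-15/T1 (20): +3 ; 4 left.
Fill Gen-1 T2 block (4 at 14) ; 0 left.
Total = 30×4 + 23×10 + 22×2 + 21×4 + 20×3 + 14×4 = 594.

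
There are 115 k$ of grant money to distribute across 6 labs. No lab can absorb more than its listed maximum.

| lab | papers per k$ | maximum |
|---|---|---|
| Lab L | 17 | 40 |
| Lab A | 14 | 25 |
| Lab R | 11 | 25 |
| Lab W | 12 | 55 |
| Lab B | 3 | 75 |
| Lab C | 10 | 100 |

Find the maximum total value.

Highest papers per k$ first: Lab L 17 > Lab A 14 > Lab W 12 > Lab R 11 > Lab C 10 > Lab B 3.
Lab L takes 40 to reach its cap of 40 — 75 left.
Give Lab A 25 to hit its cap of 25 — 50 left.
Lab W: +50 (room for 55) → 50. Pool exhausted.
Total = 17×40 + 14×25 + 12×50 = 1630.

1630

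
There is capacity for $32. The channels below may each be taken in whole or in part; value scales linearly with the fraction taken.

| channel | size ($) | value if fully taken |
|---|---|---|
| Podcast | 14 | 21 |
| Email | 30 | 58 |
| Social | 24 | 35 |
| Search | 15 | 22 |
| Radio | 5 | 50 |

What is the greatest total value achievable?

Rank by value-to-size ratio: Radio 50/5≈10, Email 58/30≈1.93, Podcast 21/14≈1.5, Search 22/15≈1.47, Social 35/24≈1.46.
Radio: take in full, 5 $ for value 50 — 27 left.
Fill the last 27 $ with part of Email: 27/30 of it earns 52.2.
Total value = 102.2.

102.2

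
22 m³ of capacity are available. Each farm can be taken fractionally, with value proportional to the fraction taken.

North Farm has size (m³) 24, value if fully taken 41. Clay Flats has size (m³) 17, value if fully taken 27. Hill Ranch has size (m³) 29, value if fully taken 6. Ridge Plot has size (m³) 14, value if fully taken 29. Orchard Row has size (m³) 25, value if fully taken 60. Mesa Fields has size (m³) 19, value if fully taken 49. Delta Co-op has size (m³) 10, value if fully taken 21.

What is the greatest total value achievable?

56.2

Rank by value-to-size ratio: Mesa Fields 49/19≈2.58, Orchard Row 60/25≈2.4, Delta Co-op 21/10≈2.1, Ridge Plot 29/14≈2.07, North Farm 41/24≈1.71, Clay Flats 27/17≈1.59, Hill Ranch 6/29≈0.207.
Mesa Fields: take in full, 19 m³ for value 49 — 3 left.
3 m³ left: a 3/25 share of Orchard Row gives 60×3/25 = 7.2.
Total value = 56.2.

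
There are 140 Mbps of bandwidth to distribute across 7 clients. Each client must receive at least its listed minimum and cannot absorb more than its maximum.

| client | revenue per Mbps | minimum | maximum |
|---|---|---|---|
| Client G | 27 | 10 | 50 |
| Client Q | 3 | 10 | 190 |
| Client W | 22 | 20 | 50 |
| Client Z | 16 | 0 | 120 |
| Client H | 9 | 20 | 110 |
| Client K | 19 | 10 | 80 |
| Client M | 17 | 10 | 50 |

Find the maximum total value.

2800

Meeting every minimum uses 10+10+20+0+20+10+10 = 80 Mbps, leaving 60.
Order the clients by revenue per Mbps: Client G 27 > Client W 22 > Client K 19 > Client M 17 > Client Z 16 > Client H 9 > Client Q 3.
Client G takes 40 more to reach its cap of 50 ; 20 left.
Client W has room for 30 more but only 20 remain, so it gets 40.
Total = 27×50 + 3×10 + 22×40 + 9×20 + 19×10 + 17×10 = 2800.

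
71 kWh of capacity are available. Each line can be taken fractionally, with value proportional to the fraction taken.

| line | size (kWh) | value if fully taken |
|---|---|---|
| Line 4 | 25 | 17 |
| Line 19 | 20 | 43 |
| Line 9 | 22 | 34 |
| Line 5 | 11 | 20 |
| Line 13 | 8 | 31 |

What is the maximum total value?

Best value per unit of size first: Line 13 31/8≈3.88, Line 19 43/20≈2.15, Line 5 20/11≈1.82, Line 9 34/22≈1.55, Line 4 17/25≈0.68.
Take all of Line 13 (8 kWh, value 31) ; 63 kWh left.
Take all of Line 19 (20 kWh, value 43) ; 43 kWh left.
All 11 kWh of Line 5 fit (value 20) ; 32 remain.
Take all of Line 9 (22 kWh, value 34) ; 10 kWh left.
Fill the last 10 kWh with part of Line 4: 10/25 of it earns 6.8.
Total value = 134.8.

134.8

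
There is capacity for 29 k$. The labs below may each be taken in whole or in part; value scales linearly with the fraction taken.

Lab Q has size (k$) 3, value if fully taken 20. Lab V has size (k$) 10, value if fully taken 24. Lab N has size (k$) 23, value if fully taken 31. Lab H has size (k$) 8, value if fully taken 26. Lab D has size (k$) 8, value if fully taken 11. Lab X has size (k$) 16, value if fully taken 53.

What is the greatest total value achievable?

Sort by value density: Lab Q 20/3≈6.67, Lab X 53/16≈3.31, Lab H 26/8≈3.25, Lab V 24/10≈2.4, Lab D 11/8≈1.38, Lab N 31/23≈1.35.
Take all of Lab Q (3 k$, value 20) ; 26 k$ left.
Take all of Lab X (16 k$, value 53) ; 10 k$ left.
Take all of Lab H (8 k$, value 26) ; 2 k$ left.
Fill the last 2 k$ with part of Lab V: 2/10 of it earns 4.8.
Total value = 103.8.

103.8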